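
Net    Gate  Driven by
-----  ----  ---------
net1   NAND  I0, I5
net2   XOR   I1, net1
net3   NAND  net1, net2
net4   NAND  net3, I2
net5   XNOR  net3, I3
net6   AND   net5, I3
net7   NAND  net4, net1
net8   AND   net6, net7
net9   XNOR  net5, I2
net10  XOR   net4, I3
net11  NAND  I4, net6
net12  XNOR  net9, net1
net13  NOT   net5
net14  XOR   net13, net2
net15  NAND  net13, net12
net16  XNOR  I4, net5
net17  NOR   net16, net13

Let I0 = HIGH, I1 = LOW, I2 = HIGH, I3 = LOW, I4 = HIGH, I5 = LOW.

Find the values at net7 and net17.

net7 = LOW; net17 = LOW

net1 = I0 NAND I5 = HIGH NAND LOW = HIGH
net2 = I1 XOR net1 = LOW XOR HIGH = HIGH
net3 = net1 NAND net2 = HIGH NAND HIGH = LOW
net4 = net3 NAND I2 = LOW NAND HIGH = HIGH
net5 = net3 XNOR I3 = LOW XNOR LOW = HIGH
net7 = net4 NAND net1 = HIGH NAND HIGH = LOW
net13 = NOT net5 = NOT HIGH = LOW
net16 = I4 XNOR net5 = HIGH XNOR HIGH = HIGH
net17 = net16 NOR net13 = HIGH NOR LOW = LOW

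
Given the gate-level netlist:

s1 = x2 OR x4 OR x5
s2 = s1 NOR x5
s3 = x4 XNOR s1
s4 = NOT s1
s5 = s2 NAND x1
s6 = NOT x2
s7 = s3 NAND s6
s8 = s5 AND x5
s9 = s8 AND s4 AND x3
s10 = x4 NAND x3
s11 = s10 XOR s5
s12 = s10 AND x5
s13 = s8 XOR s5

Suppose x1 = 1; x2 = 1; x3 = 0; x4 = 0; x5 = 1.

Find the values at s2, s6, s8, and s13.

s2 = 0, s6 = 0, s8 = 1, s13 = 0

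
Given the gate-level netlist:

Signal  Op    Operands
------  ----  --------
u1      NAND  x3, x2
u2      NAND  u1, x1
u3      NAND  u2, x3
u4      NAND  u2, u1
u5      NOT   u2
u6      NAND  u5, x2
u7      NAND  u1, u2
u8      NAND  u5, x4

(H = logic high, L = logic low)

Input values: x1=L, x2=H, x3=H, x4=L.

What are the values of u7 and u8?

u1 = x3 NAND x2 = H NAND H = L
u2 = u1 NAND x1 = L NAND L = H
u5 = NOT u2 = NOT H = L
u7 = u1 NAND u2 = L NAND H = H
u8 = u5 NAND x4 = L NAND L = H

u7 = H  u8 = H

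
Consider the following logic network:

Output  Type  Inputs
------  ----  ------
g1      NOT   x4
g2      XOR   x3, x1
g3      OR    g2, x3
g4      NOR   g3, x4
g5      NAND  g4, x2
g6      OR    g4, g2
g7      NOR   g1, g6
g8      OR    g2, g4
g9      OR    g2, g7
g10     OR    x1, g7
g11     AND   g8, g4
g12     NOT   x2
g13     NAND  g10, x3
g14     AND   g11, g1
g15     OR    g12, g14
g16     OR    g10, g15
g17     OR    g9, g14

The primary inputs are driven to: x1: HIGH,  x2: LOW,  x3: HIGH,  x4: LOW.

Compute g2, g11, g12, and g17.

g1 = NOT x4 = NOT LOW = HIGH
g2 = x3 XOR x1 = HIGH XOR HIGH = LOW
g3 = g2 OR x3 = LOW OR HIGH = HIGH
g4 = g3 NOR x4 = HIGH NOR LOW = LOW
g6 = g4 OR g2 = LOW OR LOW = LOW
g7 = g1 NOR g6 = HIGH NOR LOW = LOW
g8 = g2 OR g4 = LOW OR LOW = LOW
g9 = g2 OR g7 = LOW OR LOW = LOW
g11 = g8 AND g4 = LOW AND LOW = LOW
g12 = NOT x2 = NOT LOW = HIGH
g14 = g11 AND g1 = LOW AND HIGH = LOW
g17 = g9 OR g14 = LOW OR LOW = LOW

g2 = LOW, g11 = LOW, g12 = HIGH, g17 = LOW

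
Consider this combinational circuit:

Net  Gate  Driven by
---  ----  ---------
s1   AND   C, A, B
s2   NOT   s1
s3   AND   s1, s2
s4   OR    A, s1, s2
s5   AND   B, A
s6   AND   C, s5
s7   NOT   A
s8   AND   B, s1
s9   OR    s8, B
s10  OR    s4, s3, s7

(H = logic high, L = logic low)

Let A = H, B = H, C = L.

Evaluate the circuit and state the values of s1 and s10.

s1 = L, s10 = H

s1 = C AND A AND B = L AND H AND H = L
s2 = NOT s1 = NOT L = H
s3 = s1 AND s2 = L AND H = L
s4 = A OR s1 OR s2 = H OR L OR H = H
s7 = NOT A = NOT H = L
s10 = s4 OR s3 OR s7 = H OR L OR L = H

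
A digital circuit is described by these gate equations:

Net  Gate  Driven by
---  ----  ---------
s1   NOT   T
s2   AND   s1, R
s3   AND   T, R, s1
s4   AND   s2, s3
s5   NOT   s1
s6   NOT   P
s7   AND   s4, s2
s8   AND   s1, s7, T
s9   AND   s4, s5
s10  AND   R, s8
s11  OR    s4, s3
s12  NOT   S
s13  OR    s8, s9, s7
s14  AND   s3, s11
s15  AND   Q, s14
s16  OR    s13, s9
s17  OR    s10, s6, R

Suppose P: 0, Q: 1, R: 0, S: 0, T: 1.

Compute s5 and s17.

s5 = 1, s17 = 1

s1 = NOT T = NOT 1 = 0
s2 = s1 AND R = 0 AND 0 = 0
s3 = T AND R AND s1 = 1 AND 0 AND 0 = 0
s4 = s2 AND s3 = 0 AND 0 = 0
s5 = NOT s1 = NOT 0 = 1
s6 = NOT P = NOT 0 = 1
s7 = s4 AND s2 = 0 AND 0 = 0
s8 = s1 AND s7 AND T = 0 AND 0 AND 1 = 0
s10 = R AND s8 = 0 AND 0 = 0
s17 = s10 OR s6 OR R = 0 OR 1 OR 0 = 1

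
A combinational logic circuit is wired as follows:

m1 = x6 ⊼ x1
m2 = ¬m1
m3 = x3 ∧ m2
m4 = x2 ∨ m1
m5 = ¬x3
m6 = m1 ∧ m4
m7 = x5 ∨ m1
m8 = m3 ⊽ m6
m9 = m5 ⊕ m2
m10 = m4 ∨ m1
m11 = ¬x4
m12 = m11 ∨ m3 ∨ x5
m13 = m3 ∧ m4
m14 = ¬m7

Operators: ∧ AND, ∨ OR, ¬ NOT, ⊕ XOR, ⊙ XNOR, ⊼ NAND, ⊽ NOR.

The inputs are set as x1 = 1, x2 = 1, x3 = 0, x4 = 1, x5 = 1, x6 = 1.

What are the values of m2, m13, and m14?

m1 = x6 NAND x1 = 1 NAND 1 = 0
m2 = NOT m1 = NOT 0 = 1
m3 = x3 AND m2 = 0 AND 1 = 0
m4 = x2 OR m1 = 1 OR 0 = 1
m7 = x5 OR m1 = 1 OR 0 = 1
m13 = m3 AND m4 = 0 AND 1 = 0
m14 = NOT m7 = NOT 1 = 0

m2 = 1; m13 = 0; m14 = 0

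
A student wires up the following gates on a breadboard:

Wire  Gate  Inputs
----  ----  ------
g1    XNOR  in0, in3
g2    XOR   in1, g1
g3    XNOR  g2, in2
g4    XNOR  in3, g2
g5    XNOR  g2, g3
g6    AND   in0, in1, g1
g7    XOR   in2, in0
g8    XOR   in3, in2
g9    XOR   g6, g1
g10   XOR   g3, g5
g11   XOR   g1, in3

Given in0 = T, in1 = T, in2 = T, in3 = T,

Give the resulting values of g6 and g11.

g1 = in0 XNOR in3 = T XNOR T = T
g6 = in0 AND in1 AND g1 = T AND T AND T = T
g11 = g1 XOR in3 = T XOR T = F

g6 = T; g11 = F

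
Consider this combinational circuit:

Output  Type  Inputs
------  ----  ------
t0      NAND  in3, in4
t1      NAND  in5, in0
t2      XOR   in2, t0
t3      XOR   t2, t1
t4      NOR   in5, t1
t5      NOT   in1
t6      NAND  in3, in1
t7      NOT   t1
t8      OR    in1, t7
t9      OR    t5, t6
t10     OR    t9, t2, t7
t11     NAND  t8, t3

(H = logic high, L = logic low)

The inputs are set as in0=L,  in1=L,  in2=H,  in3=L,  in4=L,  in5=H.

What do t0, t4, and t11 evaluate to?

t0 = in3 NAND in4 = L NAND L = H
t1 = in5 NAND in0 = H NAND L = H
t2 = in2 XOR t0 = H XOR H = L
t3 = t2 XOR t1 = L XOR H = H
t4 = in5 NOR t1 = H NOR H = L
t7 = NOT t1 = NOT H = L
t8 = in1 OR t7 = L OR L = L
t11 = t8 NAND t3 = L NAND H = H

t0 = H, t4 = L, t11 = H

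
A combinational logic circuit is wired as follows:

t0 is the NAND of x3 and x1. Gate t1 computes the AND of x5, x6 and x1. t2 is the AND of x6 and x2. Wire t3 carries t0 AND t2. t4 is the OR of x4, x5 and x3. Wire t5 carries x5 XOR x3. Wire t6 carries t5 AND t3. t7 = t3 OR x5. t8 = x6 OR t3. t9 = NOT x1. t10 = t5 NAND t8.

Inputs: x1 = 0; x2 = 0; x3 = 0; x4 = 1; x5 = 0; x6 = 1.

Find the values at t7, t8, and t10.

t0 = x3 NAND x1 = 0 NAND 0 = 1
t2 = x6 AND x2 = 1 AND 0 = 0
t3 = t0 AND t2 = 1 AND 0 = 0
t5 = x5 XOR x3 = 0 XOR 0 = 0
t7 = t3 OR x5 = 0 OR 0 = 0
t8 = x6 OR t3 = 1 OR 0 = 1
t10 = t5 NAND t8 = 0 NAND 1 = 1

t7 = 0, t8 = 1, t10 = 1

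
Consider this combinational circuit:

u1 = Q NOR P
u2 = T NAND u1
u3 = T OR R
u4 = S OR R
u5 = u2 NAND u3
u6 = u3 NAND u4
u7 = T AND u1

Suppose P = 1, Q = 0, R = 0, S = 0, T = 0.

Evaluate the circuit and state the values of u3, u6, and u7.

u1 = Q NOR P = 0 NOR 1 = 0
u3 = T OR R = 0 OR 0 = 0
u4 = S OR R = 0 OR 0 = 0
u6 = u3 NAND u4 = 0 NAND 0 = 1
u7 = T AND u1 = 0 AND 0 = 0

u3 = 0; u6 = 1; u7 = 0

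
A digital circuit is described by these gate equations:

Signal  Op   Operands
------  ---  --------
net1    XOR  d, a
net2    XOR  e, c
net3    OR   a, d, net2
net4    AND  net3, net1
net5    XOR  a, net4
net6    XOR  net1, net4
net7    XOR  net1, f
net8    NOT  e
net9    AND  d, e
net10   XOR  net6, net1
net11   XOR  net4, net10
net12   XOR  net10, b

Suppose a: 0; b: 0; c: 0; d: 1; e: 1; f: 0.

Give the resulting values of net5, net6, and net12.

net1 = d XOR a = 1 XOR 0 = 1
net2 = e XOR c = 1 XOR 0 = 1
net3 = a OR d OR net2 = 0 OR 1 OR 1 = 1
net4 = net3 AND net1 = 1 AND 1 = 1
net5 = a XOR net4 = 0 XOR 1 = 1
net6 = net1 XOR net4 = 1 XOR 1 = 0
net10 = net6 XOR net1 = 0 XOR 1 = 1
net12 = net10 XOR b = 1 XOR 0 = 1

net5 = 1  net6 = 0  net12 = 1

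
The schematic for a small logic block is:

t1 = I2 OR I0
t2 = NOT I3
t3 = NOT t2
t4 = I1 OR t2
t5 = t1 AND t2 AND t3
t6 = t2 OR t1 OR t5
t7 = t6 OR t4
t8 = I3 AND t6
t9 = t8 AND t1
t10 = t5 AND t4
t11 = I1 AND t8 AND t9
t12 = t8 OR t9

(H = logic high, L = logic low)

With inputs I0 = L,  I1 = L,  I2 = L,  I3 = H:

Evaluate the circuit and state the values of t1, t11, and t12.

t1 = I2 OR I0 = L OR L = L
t2 = NOT I3 = NOT H = L
t3 = NOT t2 = NOT L = H
t5 = t1 AND t2 AND t3 = L AND L AND H = L
t6 = t2 OR t1 OR t5 = L OR L OR L = L
t8 = I3 AND t6 = H AND L = L
t9 = t8 AND t1 = L AND L = L
t11 = I1 AND t8 AND t9 = L AND L AND L = L
t12 = t8 OR t9 = L OR L = L

t1 = L, t11 = L, t12 = L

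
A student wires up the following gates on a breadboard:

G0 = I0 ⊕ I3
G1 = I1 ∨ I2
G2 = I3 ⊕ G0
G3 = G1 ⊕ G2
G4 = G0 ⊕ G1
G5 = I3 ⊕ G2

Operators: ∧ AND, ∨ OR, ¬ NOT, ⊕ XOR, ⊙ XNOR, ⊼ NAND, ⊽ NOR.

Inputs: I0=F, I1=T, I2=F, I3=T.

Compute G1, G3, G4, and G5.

G1 = T  G3 = T  G4 = F  G5 = T

G0 = I0 XOR I3 = F XOR T = T
G1 = I1 OR I2 = T OR F = T
G2 = I3 XOR G0 = T XOR T = F
G3 = G1 XOR G2 = T XOR F = T
G4 = G0 XOR G1 = T XOR T = F
G5 = I3 XOR G2 = T XOR F = T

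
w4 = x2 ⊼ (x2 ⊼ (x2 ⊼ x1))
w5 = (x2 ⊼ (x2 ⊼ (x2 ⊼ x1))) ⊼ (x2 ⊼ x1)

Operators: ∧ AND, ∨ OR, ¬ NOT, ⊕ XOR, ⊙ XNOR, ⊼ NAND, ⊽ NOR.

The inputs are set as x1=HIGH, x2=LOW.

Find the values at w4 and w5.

w4 = LOW ⊼ (LOW ⊼ (LOW ⊼ HIGH)) = HIGH
w5 = (LOW ⊼ (LOW ⊼ (LOW ⊼ HIGH))) ⊼ (LOW ⊼ HIGH) = LOW

w4 = HIGH; w5 = LOW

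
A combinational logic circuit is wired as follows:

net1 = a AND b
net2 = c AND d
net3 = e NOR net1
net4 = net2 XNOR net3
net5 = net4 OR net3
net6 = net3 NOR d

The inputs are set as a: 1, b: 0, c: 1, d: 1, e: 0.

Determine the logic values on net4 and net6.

net4 = 1  net6 = 0

net1 = a AND b = 1 AND 0 = 0
net2 = c AND d = 1 AND 1 = 1
net3 = e NOR net1 = 0 NOR 0 = 1
net4 = net2 XNOR net3 = 1 XNOR 1 = 1
net6 = net3 NOR d = 1 NOR 1 = 0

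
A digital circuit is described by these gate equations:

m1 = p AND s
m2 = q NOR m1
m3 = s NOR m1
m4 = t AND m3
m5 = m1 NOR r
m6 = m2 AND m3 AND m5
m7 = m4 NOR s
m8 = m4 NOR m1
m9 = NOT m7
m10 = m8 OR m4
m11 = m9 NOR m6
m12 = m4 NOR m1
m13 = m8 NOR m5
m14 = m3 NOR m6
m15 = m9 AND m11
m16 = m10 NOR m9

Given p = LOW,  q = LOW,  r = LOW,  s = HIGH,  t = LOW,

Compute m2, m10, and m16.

m2 = HIGH, m10 = HIGH, m16 = LOW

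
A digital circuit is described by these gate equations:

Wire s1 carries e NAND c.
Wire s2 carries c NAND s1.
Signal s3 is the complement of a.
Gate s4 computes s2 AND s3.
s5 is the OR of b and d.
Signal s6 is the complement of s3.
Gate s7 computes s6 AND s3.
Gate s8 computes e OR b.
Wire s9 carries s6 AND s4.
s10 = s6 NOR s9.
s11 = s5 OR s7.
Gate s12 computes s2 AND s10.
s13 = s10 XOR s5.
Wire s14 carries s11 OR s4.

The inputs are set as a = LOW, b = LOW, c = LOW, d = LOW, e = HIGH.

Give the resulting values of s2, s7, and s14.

s1 = e NAND c = HIGH NAND LOW = HIGH
s2 = c NAND s1 = LOW NAND HIGH = HIGH
s3 = NOT a = NOT LOW = HIGH
s4 = s2 AND s3 = HIGH AND HIGH = HIGH
s5 = b OR d = LOW OR LOW = LOW
s6 = NOT s3 = NOT HIGH = LOW
s7 = s6 AND s3 = LOW AND HIGH = LOW
s11 = s5 OR s7 = LOW OR LOW = LOW
s14 = s11 OR s4 = LOW OR HIGH = HIGH

s2 = HIGH  s7 = LOW  s14 = HIGH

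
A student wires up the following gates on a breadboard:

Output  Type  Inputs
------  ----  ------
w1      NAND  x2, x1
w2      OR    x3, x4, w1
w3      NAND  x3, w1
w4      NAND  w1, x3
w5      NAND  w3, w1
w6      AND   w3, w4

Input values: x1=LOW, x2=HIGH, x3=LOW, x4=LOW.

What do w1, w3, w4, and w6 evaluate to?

w1 = HIGH, w3 = HIGH, w4 = HIGH, w6 = HIGH

w1 = x2 NAND x1 = HIGH NAND LOW = HIGH
w3 = x3 NAND w1 = LOW NAND HIGH = HIGH
w4 = w1 NAND x3 = HIGH NAND LOW = HIGH
w6 = w3 AND w4 = HIGH AND HIGH = HIGH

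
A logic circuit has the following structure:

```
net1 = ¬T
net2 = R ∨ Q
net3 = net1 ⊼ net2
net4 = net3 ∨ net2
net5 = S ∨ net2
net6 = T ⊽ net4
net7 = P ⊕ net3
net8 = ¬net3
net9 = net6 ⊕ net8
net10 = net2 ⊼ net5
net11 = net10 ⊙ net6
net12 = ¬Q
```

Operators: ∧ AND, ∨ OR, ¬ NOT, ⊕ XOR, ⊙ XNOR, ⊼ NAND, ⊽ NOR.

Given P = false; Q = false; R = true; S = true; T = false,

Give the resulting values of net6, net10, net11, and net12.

net6 = false, net10 = false, net11 = true, net12 = true

net1 = NOT T = NOT false = true
net2 = R OR Q = true OR false = true
net3 = net1 NAND net2 = true NAND true = false
net4 = net3 OR net2 = false OR true = true
net5 = S OR net2 = true OR true = true
net6 = T NOR net4 = false NOR true = false
net10 = net2 NAND net5 = true NAND true = false
net11 = net10 XNOR net6 = false XNOR false = true
net12 = NOT Q = NOT false = true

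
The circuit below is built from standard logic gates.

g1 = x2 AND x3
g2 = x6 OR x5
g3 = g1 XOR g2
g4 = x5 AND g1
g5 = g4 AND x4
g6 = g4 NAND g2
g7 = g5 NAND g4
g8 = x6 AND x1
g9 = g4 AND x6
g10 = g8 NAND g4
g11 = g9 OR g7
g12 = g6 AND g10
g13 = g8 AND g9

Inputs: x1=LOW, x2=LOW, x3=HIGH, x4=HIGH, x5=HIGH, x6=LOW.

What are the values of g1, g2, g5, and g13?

g1 = x2 AND x3 = LOW AND HIGH = LOW
g2 = x6 OR x5 = LOW OR HIGH = HIGH
g4 = x5 AND g1 = HIGH AND LOW = LOW
g5 = g4 AND x4 = LOW AND HIGH = LOW
g8 = x6 AND x1 = LOW AND LOW = LOW
g9 = g4 AND x6 = LOW AND LOW = LOW
g13 = g8 AND g9 = LOW AND LOW = LOW

g1 = LOW  g2 = HIGH  g5 = LOW  g13 = LOW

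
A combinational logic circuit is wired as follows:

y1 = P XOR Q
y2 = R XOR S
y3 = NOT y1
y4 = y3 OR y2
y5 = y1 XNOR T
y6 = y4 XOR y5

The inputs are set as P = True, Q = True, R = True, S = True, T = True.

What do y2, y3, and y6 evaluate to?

y2 = False, y3 = True, y6 = True

y1 = P XOR Q = True XOR True = False
y2 = R XOR S = True XOR True = False
y3 = NOT y1 = NOT False = True
y4 = y3 OR y2 = True OR False = True
y5 = y1 XNOR T = False XNOR True = False
y6 = y4 XOR y5 = True XOR False = True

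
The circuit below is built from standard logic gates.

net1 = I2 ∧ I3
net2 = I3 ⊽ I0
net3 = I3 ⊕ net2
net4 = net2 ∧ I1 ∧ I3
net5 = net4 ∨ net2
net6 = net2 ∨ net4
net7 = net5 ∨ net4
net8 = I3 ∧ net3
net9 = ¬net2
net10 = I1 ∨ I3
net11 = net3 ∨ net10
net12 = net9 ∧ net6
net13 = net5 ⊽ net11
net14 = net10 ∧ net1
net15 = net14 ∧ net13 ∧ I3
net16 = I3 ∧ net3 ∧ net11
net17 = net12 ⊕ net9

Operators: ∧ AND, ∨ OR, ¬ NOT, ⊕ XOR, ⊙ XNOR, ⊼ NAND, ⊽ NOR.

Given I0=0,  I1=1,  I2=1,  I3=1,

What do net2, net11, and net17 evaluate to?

net2 = I3 NOR I0 = 1 NOR 0 = 0
net3 = I3 XOR net2 = 1 XOR 0 = 1
net4 = net2 AND I1 AND I3 = 0 AND 1 AND 1 = 0
net6 = net2 OR net4 = 0 OR 0 = 0
net9 = NOT net2 = NOT 0 = 1
net10 = I1 OR I3 = 1 OR 1 = 1
net11 = net3 OR net10 = 1 OR 1 = 1
net12 = net9 AND net6 = 1 AND 0 = 0
net17 = net12 XOR net9 = 0 XOR 1 = 1

net2 = 0  net11 = 1  net17 = 1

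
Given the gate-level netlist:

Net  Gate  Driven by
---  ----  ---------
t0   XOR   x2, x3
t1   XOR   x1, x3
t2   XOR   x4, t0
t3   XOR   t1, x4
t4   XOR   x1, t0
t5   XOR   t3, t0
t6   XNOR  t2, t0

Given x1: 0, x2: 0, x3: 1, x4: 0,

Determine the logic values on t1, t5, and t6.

t1 = 1, t5 = 0, t6 = 1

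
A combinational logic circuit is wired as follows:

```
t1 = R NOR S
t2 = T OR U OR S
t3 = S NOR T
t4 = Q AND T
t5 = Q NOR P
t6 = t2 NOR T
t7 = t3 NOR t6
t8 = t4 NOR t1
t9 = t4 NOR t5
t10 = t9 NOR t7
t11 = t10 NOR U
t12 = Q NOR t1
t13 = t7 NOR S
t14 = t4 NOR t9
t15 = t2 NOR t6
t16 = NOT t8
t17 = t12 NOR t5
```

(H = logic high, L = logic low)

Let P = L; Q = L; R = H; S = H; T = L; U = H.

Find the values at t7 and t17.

t7 = H  t17 = L

t1 = R NOR S = H NOR H = L
t2 = T OR U OR S = L OR H OR H = H
t3 = S NOR T = H NOR L = L
t5 = Q NOR P = L NOR L = H
t6 = t2 NOR T = H NOR L = L
t7 = t3 NOR t6 = L NOR L = H
t12 = Q NOR t1 = L NOR L = H
t17 = t12 NOR t5 = H NOR H = L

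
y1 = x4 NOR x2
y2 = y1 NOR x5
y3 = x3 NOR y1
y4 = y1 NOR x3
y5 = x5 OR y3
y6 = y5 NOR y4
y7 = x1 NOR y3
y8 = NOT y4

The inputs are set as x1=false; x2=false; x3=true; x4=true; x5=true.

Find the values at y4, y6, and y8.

y4 = false  y6 = false  y8 = true

y1 = x4 NOR x2 = true NOR false = false
y3 = x3 NOR y1 = true NOR false = false
y4 = y1 NOR x3 = false NOR true = false
y5 = x5 OR y3 = true OR false = true
y6 = y5 NOR y4 = true NOR false = false
y8 = NOT y4 = NOT false = true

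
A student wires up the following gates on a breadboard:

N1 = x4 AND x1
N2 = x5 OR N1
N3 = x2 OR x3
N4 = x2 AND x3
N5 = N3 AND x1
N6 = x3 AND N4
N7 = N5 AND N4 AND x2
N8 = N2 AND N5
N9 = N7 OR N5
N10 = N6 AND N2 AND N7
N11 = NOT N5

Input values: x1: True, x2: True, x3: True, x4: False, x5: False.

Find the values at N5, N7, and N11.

N5 = True, N7 = True, N11 = False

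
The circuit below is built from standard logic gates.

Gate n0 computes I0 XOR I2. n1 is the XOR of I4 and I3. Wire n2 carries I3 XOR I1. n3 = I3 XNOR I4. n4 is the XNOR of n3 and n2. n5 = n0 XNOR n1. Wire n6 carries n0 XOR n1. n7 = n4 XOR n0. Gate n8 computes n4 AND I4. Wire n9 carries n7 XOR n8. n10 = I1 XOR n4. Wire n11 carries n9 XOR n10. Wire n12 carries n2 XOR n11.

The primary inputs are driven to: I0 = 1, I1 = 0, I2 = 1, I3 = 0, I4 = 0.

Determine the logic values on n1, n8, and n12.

n0 = I0 XOR I2 = 1 XOR 1 = 0
n1 = I4 XOR I3 = 0 XOR 0 = 0
n2 = I3 XOR I1 = 0 XOR 0 = 0
n3 = I3 XNOR I4 = 0 XNOR 0 = 1
n4 = n3 XNOR n2 = 1 XNOR 0 = 0
n7 = n4 XOR n0 = 0 XOR 0 = 0
n8 = n4 AND I4 = 0 AND 0 = 0
n9 = n7 XOR n8 = 0 XOR 0 = 0
n10 = I1 XOR n4 = 0 XOR 0 = 0
n11 = n9 XOR n10 = 0 XOR 0 = 0
n12 = n2 XOR n11 = 0 XOR 0 = 0

n1 = 0; n8 = 0; n12 = 0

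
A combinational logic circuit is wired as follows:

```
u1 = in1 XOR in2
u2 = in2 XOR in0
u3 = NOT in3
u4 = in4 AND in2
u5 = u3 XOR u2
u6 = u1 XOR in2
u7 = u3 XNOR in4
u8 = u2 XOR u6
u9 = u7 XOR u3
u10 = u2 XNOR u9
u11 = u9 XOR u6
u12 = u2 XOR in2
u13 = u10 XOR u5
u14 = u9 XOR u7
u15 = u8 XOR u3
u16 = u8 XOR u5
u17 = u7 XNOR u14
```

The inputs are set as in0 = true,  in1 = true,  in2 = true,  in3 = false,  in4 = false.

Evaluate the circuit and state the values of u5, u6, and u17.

u1 = in1 XOR in2 = true XOR true = false
u2 = in2 XOR in0 = true XOR true = false
u3 = NOT in3 = NOT false = true
u5 = u3 XOR u2 = true XOR false = true
u6 = u1 XOR in2 = false XOR true = true
u7 = u3 XNOR in4 = true XNOR false = false
u9 = u7 XOR u3 = false XOR true = true
u14 = u9 XOR u7 = true XOR false = true
u17 = u7 XNOR u14 = false XNOR true = false

u5 = true, u6 = true, u17 = false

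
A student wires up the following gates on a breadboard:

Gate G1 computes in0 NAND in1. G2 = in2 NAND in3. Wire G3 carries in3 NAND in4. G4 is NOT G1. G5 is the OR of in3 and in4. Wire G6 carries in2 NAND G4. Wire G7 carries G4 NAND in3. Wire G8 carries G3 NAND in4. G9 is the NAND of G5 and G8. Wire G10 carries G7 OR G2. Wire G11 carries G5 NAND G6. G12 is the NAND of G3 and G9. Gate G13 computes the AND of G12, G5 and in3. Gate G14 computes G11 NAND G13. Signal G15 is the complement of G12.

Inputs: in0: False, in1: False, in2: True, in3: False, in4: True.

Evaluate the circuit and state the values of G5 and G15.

G5 = True, G15 = True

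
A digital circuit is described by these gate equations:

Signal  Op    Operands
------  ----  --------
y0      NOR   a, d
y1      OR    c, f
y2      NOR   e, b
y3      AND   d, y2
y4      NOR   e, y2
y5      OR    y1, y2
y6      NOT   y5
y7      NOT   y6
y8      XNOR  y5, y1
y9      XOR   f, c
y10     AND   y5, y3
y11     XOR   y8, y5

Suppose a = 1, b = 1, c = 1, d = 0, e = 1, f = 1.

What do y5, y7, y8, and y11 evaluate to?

y1 = c OR f = 1 OR 1 = 1
y2 = e NOR b = 1 NOR 1 = 0
y5 = y1 OR y2 = 1 OR 0 = 1
y6 = NOT y5 = NOT 1 = 0
y7 = NOT y6 = NOT 0 = 1
y8 = y5 XNOR y1 = 1 XNOR 1 = 1
y11 = y8 XOR y5 = 1 XOR 1 = 0

y5 = 1, y7 = 1, y8 = 1, y11 = 0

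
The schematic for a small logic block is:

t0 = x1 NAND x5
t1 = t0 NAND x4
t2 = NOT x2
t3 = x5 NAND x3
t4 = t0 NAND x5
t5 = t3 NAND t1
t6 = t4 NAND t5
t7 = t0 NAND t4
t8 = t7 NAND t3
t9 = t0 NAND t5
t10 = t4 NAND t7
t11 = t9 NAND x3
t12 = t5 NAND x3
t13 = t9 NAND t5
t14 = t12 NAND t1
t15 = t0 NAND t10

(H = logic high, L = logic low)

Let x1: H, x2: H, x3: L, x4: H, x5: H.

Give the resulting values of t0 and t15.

t0 = x1 NAND x5 = H NAND H = L
t4 = t0 NAND x5 = L NAND H = H
t7 = t0 NAND t4 = L NAND H = H
t10 = t4 NAND t7 = H NAND H = L
t15 = t0 NAND t10 = L NAND L = H

t0 = L, t15 = H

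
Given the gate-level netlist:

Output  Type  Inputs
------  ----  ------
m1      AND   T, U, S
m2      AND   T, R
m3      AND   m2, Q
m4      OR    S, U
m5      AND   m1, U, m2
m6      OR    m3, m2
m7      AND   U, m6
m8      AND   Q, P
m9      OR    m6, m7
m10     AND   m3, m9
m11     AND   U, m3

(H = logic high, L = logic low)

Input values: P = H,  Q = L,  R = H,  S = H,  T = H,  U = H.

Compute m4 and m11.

m2 = T AND R = H AND H = H
m3 = m2 AND Q = H AND L = L
m4 = S OR U = H OR H = H
m11 = U AND m3 = H AND L = L

m4 = H, m11 = L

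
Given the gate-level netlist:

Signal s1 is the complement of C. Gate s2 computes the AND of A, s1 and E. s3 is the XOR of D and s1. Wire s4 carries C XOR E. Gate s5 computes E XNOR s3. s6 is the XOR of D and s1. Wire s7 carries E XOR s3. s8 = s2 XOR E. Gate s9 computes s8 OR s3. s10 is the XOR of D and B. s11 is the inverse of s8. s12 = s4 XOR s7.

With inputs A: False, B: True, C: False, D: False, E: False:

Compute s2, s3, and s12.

s1 = NOT C = NOT False = True
s2 = A AND s1 AND E = False AND True AND False = False
s3 = D XOR s1 = False XOR True = True
s4 = C XOR E = False XOR False = False
s7 = E XOR s3 = False XOR True = True
s12 = s4 XOR s7 = False XOR True = True

s2 = False  s3 = True  s12 = True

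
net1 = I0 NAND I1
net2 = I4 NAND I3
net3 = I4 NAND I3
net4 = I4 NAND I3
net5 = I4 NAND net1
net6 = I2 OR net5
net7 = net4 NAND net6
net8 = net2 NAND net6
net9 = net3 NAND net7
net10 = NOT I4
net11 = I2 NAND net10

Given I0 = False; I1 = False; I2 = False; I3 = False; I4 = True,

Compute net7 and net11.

net1 = I0 NAND I1 = False NAND False = True
net4 = I4 NAND I3 = True NAND False = True
net5 = I4 NAND net1 = True NAND True = False
net6 = I2 OR net5 = False OR False = False
net7 = net4 NAND net6 = True NAND False = True
net10 = NOT I4 = NOT True = False
net11 = I2 NAND net10 = False NAND False = True

net7 = True  net11 = True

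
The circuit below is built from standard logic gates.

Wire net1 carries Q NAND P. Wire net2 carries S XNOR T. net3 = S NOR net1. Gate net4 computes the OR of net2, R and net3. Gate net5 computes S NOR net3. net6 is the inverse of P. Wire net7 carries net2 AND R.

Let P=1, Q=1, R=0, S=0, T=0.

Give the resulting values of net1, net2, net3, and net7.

net1 = 0, net2 = 1, net3 = 1, net7 = 0

net1 = Q NAND P = 1 NAND 1 = 0
net2 = S XNOR T = 0 XNOR 0 = 1
net3 = S NOR net1 = 0 NOR 0 = 1
net7 = net2 AND R = 1 AND 0 = 0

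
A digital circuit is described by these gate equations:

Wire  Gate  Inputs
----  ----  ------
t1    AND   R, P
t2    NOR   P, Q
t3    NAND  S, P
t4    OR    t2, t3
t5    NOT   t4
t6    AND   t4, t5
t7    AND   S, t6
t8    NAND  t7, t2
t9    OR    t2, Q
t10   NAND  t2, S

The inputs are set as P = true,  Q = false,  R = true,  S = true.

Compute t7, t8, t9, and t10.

t7 = false, t8 = true, t9 = false, t10 = true

t2 = P NOR Q = true NOR false = false
t3 = S NAND P = true NAND true = false
t4 = t2 OR t3 = false OR false = false
t5 = NOT t4 = NOT false = true
t6 = t4 AND t5 = false AND true = false
t7 = S AND t6 = true AND false = false
t8 = t7 NAND t2 = false NAND false = true
t9 = t2 OR Q = false OR false = false
t10 = t2 NAND S = false NAND true = true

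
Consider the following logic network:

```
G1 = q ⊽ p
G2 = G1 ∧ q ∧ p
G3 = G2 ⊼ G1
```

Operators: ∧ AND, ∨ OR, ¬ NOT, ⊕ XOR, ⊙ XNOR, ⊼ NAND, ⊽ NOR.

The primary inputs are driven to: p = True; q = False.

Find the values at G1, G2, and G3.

G1 = False  G2 = False  G3 = True

G1 = q NOR p = False NOR True = False
G2 = G1 AND q AND p = False AND False AND True = False
G3 = G2 NAND G1 = False NAND False = True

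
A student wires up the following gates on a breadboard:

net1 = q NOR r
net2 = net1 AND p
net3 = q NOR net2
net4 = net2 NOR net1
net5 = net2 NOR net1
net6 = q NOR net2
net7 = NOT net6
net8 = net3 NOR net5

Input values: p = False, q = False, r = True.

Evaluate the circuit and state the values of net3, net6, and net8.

net3 = True, net6 = True, net8 = False

net1 = q NOR r = False NOR True = False
net2 = net1 AND p = False AND False = False
net3 = q NOR net2 = False NOR False = True
net5 = net2 NOR net1 = False NOR False = True
net6 = q NOR net2 = False NOR False = True
net8 = net3 NOR net5 = True NOR True = False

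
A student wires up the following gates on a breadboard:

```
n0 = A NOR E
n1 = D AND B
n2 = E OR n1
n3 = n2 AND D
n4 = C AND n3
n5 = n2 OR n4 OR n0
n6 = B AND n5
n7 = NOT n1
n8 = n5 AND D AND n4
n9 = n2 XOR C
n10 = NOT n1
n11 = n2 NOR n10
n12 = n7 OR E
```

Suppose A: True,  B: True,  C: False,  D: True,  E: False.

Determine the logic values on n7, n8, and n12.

n7 = False  n8 = False  n12 = False

n0 = A NOR E = True NOR False = False
n1 = D AND B = True AND True = True
n2 = E OR n1 = False OR True = True
n3 = n2 AND D = True AND True = True
n4 = C AND n3 = False AND True = False
n5 = n2 OR n4 OR n0 = True OR False OR False = True
n7 = NOT n1 = NOT True = False
n8 = n5 AND D AND n4 = True AND True AND False = False
n12 = n7 OR E = False OR False = False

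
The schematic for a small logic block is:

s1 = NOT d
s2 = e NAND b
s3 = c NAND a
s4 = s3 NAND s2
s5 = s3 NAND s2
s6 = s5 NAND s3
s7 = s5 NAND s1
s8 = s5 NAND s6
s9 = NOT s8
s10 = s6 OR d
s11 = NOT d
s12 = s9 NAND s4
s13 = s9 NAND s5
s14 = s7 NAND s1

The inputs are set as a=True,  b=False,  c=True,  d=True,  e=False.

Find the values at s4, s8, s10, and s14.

s4 = True, s8 = False, s10 = True, s14 = True

s1 = NOT d = NOT True = False
s2 = e NAND b = False NAND False = True
s3 = c NAND a = True NAND True = False
s4 = s3 NAND s2 = False NAND True = True
s5 = s3 NAND s2 = False NAND True = True
s6 = s5 NAND s3 = True NAND False = True
s7 = s5 NAND s1 = True NAND False = True
s8 = s5 NAND s6 = True NAND True = False
s10 = s6 OR d = True OR True = True
s14 = s7 NAND s1 = True NAND False = True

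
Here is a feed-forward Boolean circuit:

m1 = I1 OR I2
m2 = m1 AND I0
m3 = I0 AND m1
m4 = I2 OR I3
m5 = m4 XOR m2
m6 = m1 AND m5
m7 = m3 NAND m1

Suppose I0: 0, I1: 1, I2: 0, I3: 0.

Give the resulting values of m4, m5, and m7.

m4 = 0, m5 = 0, m7 = 1

m1 = I1 OR I2 = 1 OR 0 = 1
m2 = m1 AND I0 = 1 AND 0 = 0
m3 = I0 AND m1 = 0 AND 1 = 0
m4 = I2 OR I3 = 0 OR 0 = 0
m5 = m4 XOR m2 = 0 XOR 0 = 0
m7 = m3 NAND m1 = 0 NAND 1 = 1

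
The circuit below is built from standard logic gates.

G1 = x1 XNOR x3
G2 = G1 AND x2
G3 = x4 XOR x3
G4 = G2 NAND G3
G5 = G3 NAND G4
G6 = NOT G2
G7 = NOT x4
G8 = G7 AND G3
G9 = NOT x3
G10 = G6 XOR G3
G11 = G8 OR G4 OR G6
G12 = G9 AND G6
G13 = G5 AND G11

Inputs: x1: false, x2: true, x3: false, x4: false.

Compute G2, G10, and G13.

G1 = x1 XNOR x3 = false XNOR false = true
G2 = G1 AND x2 = true AND true = true
G3 = x4 XOR x3 = false XOR false = false
G4 = G2 NAND G3 = true NAND false = true
G5 = G3 NAND G4 = false NAND true = true
G6 = NOT G2 = NOT true = false
G7 = NOT x4 = NOT false = true
G8 = G7 AND G3 = true AND false = false
G10 = G6 XOR G3 = false XOR false = false
G11 = G8 OR G4 OR G6 = false OR true OR false = true
G13 = G5 AND G11 = true AND true = true

G2 = true, G10 = false, G13 = true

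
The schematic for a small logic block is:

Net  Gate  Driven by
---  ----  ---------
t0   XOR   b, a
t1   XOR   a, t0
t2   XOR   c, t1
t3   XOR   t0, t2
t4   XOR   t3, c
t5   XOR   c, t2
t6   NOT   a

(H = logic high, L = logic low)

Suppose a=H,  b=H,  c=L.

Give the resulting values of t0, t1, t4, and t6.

t0 = b XOR a = H XOR H = L
t1 = a XOR t0 = H XOR L = H
t2 = c XOR t1 = L XOR H = H
t3 = t0 XOR t2 = L XOR H = H
t4 = t3 XOR c = H XOR L = H
t6 = NOT a = NOT H = L

t0 = L  t1 = H  t4 = H  t6 = L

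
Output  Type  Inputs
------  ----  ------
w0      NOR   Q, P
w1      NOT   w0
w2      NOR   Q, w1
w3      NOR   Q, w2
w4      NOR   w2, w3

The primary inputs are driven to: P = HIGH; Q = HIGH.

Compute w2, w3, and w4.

w0 = Q NOR P = HIGH NOR HIGH = LOW
w1 = NOT w0 = NOT LOW = HIGH
w2 = Q NOR w1 = HIGH NOR HIGH = LOW
w3 = Q NOR w2 = HIGH NOR LOW = LOW
w4 = w2 NOR w3 = LOW NOR LOW = HIGH

w2 = LOW, w3 = LOW, w4 = HIGH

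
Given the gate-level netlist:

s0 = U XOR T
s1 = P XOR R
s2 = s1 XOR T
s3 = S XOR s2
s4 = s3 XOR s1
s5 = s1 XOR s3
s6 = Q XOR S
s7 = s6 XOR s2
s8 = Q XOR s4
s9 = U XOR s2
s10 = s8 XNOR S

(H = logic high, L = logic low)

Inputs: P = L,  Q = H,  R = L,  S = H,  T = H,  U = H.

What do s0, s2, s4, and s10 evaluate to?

s0 = L, s2 = H, s4 = L, s10 = H

s0 = U XOR T = H XOR H = L
s1 = P XOR R = L XOR L = L
s2 = s1 XOR T = L XOR H = H
s3 = S XOR s2 = H XOR H = L
s4 = s3 XOR s1 = L XOR L = L
s8 = Q XOR s4 = H XOR L = H
s10 = s8 XNOR S = H XNOR H = H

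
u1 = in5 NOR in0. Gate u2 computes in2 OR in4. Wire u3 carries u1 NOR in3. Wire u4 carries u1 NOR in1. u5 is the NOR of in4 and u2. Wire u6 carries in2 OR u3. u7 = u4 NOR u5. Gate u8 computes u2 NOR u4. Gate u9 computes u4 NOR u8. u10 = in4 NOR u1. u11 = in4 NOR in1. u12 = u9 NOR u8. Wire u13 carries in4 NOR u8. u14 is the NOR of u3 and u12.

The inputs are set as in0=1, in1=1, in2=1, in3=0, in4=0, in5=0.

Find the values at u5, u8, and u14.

u5 = 0; u8 = 0; u14 = 0

u1 = in5 NOR in0 = 0 NOR 1 = 0
u2 = in2 OR in4 = 1 OR 0 = 1
u3 = u1 NOR in3 = 0 NOR 0 = 1
u4 = u1 NOR in1 = 0 NOR 1 = 0
u5 = in4 NOR u2 = 0 NOR 1 = 0
u8 = u2 NOR u4 = 1 NOR 0 = 0
u9 = u4 NOR u8 = 0 NOR 0 = 1
u12 = u9 NOR u8 = 1 NOR 0 = 0
u14 = u3 NOR u12 = 1 NOR 0 = 0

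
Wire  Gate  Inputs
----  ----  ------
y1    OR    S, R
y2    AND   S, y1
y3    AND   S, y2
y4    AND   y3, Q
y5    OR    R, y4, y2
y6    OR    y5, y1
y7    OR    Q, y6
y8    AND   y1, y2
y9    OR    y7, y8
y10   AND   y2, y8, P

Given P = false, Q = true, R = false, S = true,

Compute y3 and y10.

y1 = S OR R = true OR false = true
y2 = S AND y1 = true AND true = true
y3 = S AND y2 = true AND true = true
y8 = y1 AND y2 = true AND true = true
y10 = y2 AND y8 AND P = true AND true AND false = false

y3 = true  y10 = false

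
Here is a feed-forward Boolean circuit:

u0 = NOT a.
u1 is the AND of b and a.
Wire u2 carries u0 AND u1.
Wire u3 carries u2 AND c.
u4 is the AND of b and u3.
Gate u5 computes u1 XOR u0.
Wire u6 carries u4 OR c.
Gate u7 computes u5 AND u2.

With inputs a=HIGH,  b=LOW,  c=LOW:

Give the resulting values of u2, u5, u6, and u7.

u2 = LOW; u5 = LOW; u6 = LOW; u7 = LOW

u0 = NOT a = NOT HIGH = LOW
u1 = b AND a = LOW AND HIGH = LOW
u2 = u0 AND u1 = LOW AND LOW = LOW
u3 = u2 AND c = LOW AND LOW = LOW
u4 = b AND u3 = LOW AND LOW = LOW
u5 = u1 XOR u0 = LOW XOR LOW = LOW
u6 = u4 OR c = LOW OR LOW = LOW
u7 = u5 AND u2 = LOW AND LOW = LOW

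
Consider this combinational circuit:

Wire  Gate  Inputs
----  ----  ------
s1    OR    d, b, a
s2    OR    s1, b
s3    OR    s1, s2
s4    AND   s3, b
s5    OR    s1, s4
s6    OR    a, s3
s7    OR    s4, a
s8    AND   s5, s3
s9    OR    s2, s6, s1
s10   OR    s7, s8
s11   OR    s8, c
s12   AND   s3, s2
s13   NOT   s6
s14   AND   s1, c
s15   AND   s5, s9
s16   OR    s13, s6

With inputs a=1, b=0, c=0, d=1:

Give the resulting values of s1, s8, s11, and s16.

s1 = 1, s8 = 1, s11 = 1, s16 = 1

s1 = d OR b OR a = 1 OR 0 OR 1 = 1
s2 = s1 OR b = 1 OR 0 = 1
s3 = s1 OR s2 = 1 OR 1 = 1
s4 = s3 AND b = 1 AND 0 = 0
s5 = s1 OR s4 = 1 OR 0 = 1
s6 = a OR s3 = 1 OR 1 = 1
s8 = s5 AND s3 = 1 AND 1 = 1
s11 = s8 OR c = 1 OR 0 = 1
s13 = NOT s6 = NOT 1 = 0
s16 = s13 OR s6 = 0 OR 1 = 1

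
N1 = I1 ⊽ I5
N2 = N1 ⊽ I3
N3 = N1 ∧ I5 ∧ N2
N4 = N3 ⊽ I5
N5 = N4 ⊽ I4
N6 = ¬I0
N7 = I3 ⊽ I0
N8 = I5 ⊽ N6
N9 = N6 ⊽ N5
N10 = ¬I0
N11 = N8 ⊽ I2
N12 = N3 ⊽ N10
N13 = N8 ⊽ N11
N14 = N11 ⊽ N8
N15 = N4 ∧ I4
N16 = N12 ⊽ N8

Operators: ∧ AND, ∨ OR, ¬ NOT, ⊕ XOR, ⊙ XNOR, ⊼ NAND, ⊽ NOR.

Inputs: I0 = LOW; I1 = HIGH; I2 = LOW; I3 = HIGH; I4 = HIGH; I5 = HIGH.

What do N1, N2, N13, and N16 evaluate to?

N1 = I1 NOR I5 = HIGH NOR HIGH = LOW
N2 = N1 NOR I3 = LOW NOR HIGH = LOW
N3 = N1 AND I5 AND N2 = LOW AND HIGH AND LOW = LOW
N6 = NOT I0 = NOT LOW = HIGH
N8 = I5 NOR N6 = HIGH NOR HIGH = LOW
N10 = NOT I0 = NOT LOW = HIGH
N11 = N8 NOR I2 = LOW NOR LOW = HIGH
N12 = N3 NOR N10 = LOW NOR HIGH = LOW
N13 = N8 NOR N11 = LOW NOR HIGH = LOW
N16 = N12 NOR N8 = LOW NOR LOW = HIGH

N1 = LOW, N2 = LOW, N13 = LOW, N16 = HIGH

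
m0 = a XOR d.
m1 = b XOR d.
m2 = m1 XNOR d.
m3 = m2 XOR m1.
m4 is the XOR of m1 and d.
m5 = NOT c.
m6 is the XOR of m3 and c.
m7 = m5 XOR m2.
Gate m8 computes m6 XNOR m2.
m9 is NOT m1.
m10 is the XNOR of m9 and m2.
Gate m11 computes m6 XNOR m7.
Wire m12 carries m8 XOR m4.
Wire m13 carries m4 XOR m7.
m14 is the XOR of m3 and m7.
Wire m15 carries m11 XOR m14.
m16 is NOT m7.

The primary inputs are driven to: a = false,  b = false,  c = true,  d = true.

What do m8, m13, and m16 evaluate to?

m8 = true, m13 = true, m16 = false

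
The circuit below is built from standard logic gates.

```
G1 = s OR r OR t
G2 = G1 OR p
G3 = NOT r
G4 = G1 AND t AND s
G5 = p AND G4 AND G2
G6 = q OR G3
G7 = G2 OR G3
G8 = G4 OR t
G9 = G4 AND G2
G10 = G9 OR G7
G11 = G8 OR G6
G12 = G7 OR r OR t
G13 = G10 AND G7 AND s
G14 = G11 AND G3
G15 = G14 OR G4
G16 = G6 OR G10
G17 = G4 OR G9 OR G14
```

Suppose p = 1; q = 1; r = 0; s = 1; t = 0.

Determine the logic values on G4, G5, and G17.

G1 = s OR r OR t = 1 OR 0 OR 0 = 1
G2 = G1 OR p = 1 OR 1 = 1
G3 = NOT r = NOT 0 = 1
G4 = G1 AND t AND s = 1 AND 0 AND 1 = 0
G5 = p AND G4 AND G2 = 1 AND 0 AND 1 = 0
G6 = q OR G3 = 1 OR 1 = 1
G8 = G4 OR t = 0 OR 0 = 0
G9 = G4 AND G2 = 0 AND 1 = 0
G11 = G8 OR G6 = 0 OR 1 = 1
G14 = G11 AND G3 = 1 AND 1 = 1
G17 = G4 OR G9 OR G14 = 0 OR 0 OR 1 = 1

G4 = 0, G5 = 0, G17 = 1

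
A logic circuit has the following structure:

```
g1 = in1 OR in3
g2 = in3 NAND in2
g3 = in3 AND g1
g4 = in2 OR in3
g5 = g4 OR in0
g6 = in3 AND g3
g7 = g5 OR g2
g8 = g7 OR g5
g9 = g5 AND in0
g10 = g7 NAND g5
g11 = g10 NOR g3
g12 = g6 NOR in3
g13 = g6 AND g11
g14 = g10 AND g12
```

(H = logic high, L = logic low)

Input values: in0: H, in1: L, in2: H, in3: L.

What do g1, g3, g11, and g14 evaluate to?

g1 = in1 OR in3 = L OR L = L
g2 = in3 NAND in2 = L NAND H = H
g3 = in3 AND g1 = L AND L = L
g4 = in2 OR in3 = H OR L = H
g5 = g4 OR in0 = H OR H = H
g6 = in3 AND g3 = L AND L = L
g7 = g5 OR g2 = H OR H = H
g10 = g7 NAND g5 = H NAND H = L
g11 = g10 NOR g3 = L NOR L = H
g12 = g6 NOR in3 = L NOR L = H
g14 = g10 AND g12 = L AND H = L

g1 = L, g3 = L, g11 = H, g14 = L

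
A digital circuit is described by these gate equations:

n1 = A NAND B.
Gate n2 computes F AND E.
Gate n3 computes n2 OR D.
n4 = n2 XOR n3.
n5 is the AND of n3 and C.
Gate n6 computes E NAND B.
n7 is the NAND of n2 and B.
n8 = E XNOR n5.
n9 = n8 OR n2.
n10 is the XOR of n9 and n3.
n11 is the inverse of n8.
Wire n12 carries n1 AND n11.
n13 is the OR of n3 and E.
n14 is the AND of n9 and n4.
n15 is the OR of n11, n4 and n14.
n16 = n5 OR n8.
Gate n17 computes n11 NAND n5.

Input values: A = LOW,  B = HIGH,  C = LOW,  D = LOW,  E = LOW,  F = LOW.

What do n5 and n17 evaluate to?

n2 = F AND E = LOW AND LOW = LOW
n3 = n2 OR D = LOW OR LOW = LOW
n5 = n3 AND C = LOW AND LOW = LOW
n8 = E XNOR n5 = LOW XNOR LOW = HIGH
n11 = NOT n8 = NOT HIGH = LOW
n17 = n11 NAND n5 = LOW NAND LOW = HIGH

n5 = LOW  n17 = HIGH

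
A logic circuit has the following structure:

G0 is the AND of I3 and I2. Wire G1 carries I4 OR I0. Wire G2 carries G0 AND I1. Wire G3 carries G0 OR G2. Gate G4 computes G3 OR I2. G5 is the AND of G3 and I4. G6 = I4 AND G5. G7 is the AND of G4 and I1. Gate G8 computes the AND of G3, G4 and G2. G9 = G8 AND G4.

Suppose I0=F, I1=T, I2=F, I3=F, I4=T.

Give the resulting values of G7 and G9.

G0 = I3 AND I2 = F AND F = F
G2 = G0 AND I1 = F AND T = F
G3 = G0 OR G2 = F OR F = F
G4 = G3 OR I2 = F OR F = F
G7 = G4 AND I1 = F AND T = F
G8 = G3 AND G4 AND G2 = F AND F AND F = F
G9 = G8 AND G4 = F AND F = F

G7 = F, G9 = F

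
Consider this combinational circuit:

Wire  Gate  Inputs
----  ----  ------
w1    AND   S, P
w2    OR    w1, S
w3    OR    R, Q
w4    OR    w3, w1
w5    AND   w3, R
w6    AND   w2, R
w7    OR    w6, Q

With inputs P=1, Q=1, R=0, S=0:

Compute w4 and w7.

w4 = 1; w7 = 1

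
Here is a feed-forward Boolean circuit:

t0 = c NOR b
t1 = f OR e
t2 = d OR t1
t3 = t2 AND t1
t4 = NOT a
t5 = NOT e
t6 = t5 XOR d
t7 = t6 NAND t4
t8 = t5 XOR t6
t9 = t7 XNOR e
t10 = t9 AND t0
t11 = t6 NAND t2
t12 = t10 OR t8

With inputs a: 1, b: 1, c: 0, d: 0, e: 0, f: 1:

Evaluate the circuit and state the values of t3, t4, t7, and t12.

t0 = c NOR b = 0 NOR 1 = 0
t1 = f OR e = 1 OR 0 = 1
t2 = d OR t1 = 0 OR 1 = 1
t3 = t2 AND t1 = 1 AND 1 = 1
t4 = NOT a = NOT 1 = 0
t5 = NOT e = NOT 0 = 1
t6 = t5 XOR d = 1 XOR 0 = 1
t7 = t6 NAND t4 = 1 NAND 0 = 1
t8 = t5 XOR t6 = 1 XOR 1 = 0
t9 = t7 XNOR e = 1 XNOR 0 = 0
t10 = t9 AND t0 = 0 AND 0 = 0
t12 = t10 OR t8 = 0 OR 0 = 0

t3 = 1  t4 = 0  t7 = 1  t12 = 0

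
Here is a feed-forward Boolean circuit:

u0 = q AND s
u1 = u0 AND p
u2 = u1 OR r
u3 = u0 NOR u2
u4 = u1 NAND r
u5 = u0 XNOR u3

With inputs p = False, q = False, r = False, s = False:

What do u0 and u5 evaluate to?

u0 = q AND s = False AND False = False
u1 = u0 AND p = False AND False = False
u2 = u1 OR r = False OR False = False
u3 = u0 NOR u2 = False NOR False = True
u5 = u0 XNOR u3 = False XNOR True = False

u0 = False; u5 = False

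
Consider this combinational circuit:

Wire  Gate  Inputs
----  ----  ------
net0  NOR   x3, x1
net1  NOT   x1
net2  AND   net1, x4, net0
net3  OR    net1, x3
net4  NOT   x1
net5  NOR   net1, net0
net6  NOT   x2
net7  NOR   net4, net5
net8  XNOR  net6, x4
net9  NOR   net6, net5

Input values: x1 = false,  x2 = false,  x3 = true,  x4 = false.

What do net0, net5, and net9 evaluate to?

net0 = x3 NOR x1 = true NOR false = false
net1 = NOT x1 = NOT false = true
net5 = net1 NOR net0 = true NOR false = false
net6 = NOT x2 = NOT false = true
net9 = net6 NOR net5 = true NOR false = false

net0 = false, net5 = false, net9 = false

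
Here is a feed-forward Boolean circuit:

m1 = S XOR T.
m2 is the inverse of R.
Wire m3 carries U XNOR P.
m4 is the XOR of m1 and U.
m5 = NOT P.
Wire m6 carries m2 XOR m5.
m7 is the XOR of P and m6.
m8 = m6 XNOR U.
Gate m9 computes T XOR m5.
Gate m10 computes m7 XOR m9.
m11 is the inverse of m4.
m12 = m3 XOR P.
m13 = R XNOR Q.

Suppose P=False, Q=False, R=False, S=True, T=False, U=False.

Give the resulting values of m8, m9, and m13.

m8 = True, m9 = True, m13 = True

m2 = NOT R = NOT False = True
m5 = NOT P = NOT False = True
m6 = m2 XOR m5 = True XOR True = False
m8 = m6 XNOR U = False XNOR False = True
m9 = T XOR m5 = False XOR True = True
m13 = R XNOR Q = False XNOR False = True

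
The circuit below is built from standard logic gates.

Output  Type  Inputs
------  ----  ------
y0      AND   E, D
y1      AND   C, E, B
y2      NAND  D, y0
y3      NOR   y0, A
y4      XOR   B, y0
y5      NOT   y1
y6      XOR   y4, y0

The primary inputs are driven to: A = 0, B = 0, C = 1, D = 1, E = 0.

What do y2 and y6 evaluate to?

y0 = E AND D = 0 AND 1 = 0
y2 = D NAND y0 = 1 NAND 0 = 1
y4 = B XOR y0 = 0 XOR 0 = 0
y6 = y4 XOR y0 = 0 XOR 0 = 0

y2 = 1, y6 = 0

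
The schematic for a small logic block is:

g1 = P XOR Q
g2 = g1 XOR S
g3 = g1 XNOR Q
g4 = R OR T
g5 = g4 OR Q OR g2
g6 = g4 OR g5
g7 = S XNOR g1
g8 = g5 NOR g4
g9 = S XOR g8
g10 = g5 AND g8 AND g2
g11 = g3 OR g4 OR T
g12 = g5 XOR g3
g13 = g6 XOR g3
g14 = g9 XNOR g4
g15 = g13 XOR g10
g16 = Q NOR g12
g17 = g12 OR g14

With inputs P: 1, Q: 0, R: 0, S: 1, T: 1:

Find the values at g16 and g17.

g16 = 0, g17 = 1

g1 = P XOR Q = 1 XOR 0 = 1
g2 = g1 XOR S = 1 XOR 1 = 0
g3 = g1 XNOR Q = 1 XNOR 0 = 0
g4 = R OR T = 0 OR 1 = 1
g5 = g4 OR Q OR g2 = 1 OR 0 OR 0 = 1
g8 = g5 NOR g4 = 1 NOR 1 = 0
g9 = S XOR g8 = 1 XOR 0 = 1
g12 = g5 XOR g3 = 1 XOR 0 = 1
g14 = g9 XNOR g4 = 1 XNOR 1 = 1
g16 = Q NOR g12 = 0 NOR 1 = 0
g17 = g12 OR g14 = 1 OR 1 = 1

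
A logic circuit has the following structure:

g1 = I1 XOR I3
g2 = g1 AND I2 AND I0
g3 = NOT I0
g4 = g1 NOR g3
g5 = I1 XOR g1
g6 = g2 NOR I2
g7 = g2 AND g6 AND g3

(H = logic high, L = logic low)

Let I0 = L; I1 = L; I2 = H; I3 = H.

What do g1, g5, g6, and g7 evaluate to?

g1 = H; g5 = H; g6 = L; g7 = L

g1 = I1 XOR I3 = L XOR H = H
g2 = g1 AND I2 AND I0 = H AND H AND L = L
g3 = NOT I0 = NOT L = H
g5 = I1 XOR g1 = L XOR H = H
g6 = g2 NOR I2 = L NOR H = L
g7 = g2 AND g6 AND g3 = L AND L AND H = L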